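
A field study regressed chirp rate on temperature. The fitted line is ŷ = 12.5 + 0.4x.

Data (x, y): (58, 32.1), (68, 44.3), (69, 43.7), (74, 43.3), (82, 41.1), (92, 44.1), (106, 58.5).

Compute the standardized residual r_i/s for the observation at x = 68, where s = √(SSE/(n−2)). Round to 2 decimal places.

1.00

x=58: ŷ = 12.5 + 0.4·58 = 35.7; r = 32.1 − 35.7 = -3.6
x=68: ŷ = 12.5 + 0.4·68 = 39.7; r = 44.3 − 39.7 = 4.6
x=69: ŷ = 12.5 + 0.4·69 = 40.1; r = 43.7 − 40.1 = 3.6
x=74: ŷ = 12.5 + 0.4·74 = 42.1; r = 43.3 − 42.1 = 1.2
x=82: ŷ = 12.5 + 0.4·82 = 45.3; r = 41.1 − 45.3 = -4.2
x=92: ŷ = 12.5 + 0.4·92 = 49.3; r = 44.1 − 49.3 = -5.2
x=106: ŷ = 12.5 + 0.4·106 = 54.9; r = 58.5 − 54.9 = 3.6
SSE = 12.96 + 21.16 + 12.96 + 1.44 + 17.64 + 27.04 + 12.96 = 106.16
s = √(106.16/5) = 4.60782
r/s = 4.6 / 4.60782 = 1.00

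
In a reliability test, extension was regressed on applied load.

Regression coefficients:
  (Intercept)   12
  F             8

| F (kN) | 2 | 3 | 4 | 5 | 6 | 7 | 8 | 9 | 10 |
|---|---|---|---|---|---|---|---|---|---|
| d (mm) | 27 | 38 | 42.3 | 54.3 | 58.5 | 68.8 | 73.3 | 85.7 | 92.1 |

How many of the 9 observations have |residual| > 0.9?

F=2: d̂ = 12 + 8·2 = 28; e = 27 − 28 = -1
F=3: d̂ = 12 + 8·3 = 36; e = 38 − 36 = 2
F=4: d̂ = 12 + 8·4 = 44; e = 42.3 − 44 = -1.7
F=5: d̂ = 12 + 8·5 = 52; e = 54.3 − 52 = 2.3
F=6: d̂ = 12 + 8·6 = 60; e = 58.5 − 60 = -1.5
F=7: d̂ = 12 + 8·7 = 68; e = 68.8 − 68 = 0.8
F=8: d̂ = 12 + 8·8 = 76; e = 73.3 − 76 = -2.7
F=9: d̂ = 12 + 8·9 = 84; e = 85.7 − 84 = 1.7
F=10: d̂ = 12 + 8·10 = 92; e = 92.1 − 92 = 0.1
|e| > 0.9: F=2 (|e|=1), F=3 (|e|=2), F=4 (|e|=1.7), F=5 (|e|=2.3), F=6 (|e|=1.5), F=8 (|e|=2.7), F=9 (|e|=1.7) → 7

7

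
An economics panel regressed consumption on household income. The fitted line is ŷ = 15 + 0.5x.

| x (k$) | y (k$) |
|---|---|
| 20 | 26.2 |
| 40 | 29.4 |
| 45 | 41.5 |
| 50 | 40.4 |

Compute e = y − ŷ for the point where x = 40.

e = -5.6

ŷ = 15 + 0.5·40 = 35
e = 29.4 − 35 = -5.6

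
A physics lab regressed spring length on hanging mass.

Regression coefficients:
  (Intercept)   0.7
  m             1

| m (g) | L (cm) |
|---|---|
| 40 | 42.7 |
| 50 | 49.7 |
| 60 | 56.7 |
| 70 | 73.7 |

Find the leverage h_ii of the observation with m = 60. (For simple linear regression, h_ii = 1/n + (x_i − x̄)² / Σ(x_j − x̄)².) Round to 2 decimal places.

h = 0.30

m̄ = (40 + 50 + 60 + 70)/4 = 55
Σ(m − m̄)² = 225 + 25 + 25 + 225 = 500
h = 1/4 + (5)²/500 = 0.25 + 0.05 = 0.30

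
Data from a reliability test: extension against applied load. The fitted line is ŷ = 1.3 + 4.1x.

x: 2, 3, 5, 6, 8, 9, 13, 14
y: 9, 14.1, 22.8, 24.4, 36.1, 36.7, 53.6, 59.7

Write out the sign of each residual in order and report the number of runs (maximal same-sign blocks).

6 runs

x=2: ŷ = 1.3 + 4.1·2 = 9.5; e = 9 − 9.5 = -0.5
x=3: ŷ = 1.3 + 4.1·3 = 13.6; e = 14.1 − 13.6 = 0.5
x=5: ŷ = 1.3 + 4.1·5 = 21.8; e = 22.8 − 21.8 = 1
x=6: ŷ = 1.3 + 4.1·6 = 25.9; e = 24.4 − 25.9 = -1.5
x=8: ŷ = 1.3 + 4.1·8 = 34.1; e = 36.1 − 34.1 = 2
x=9: ŷ = 1.3 + 4.1·9 = 38.2; e = 36.7 − 38.2 = -1.5
x=13: ŷ = 1.3 + 4.1·13 = 54.6; e = 53.6 − 54.6 = -1
x=14: ŷ = 1.3 + 4.1·14 = 58.7; e = 59.7 − 58.7 = 1
Signs: − + + − + − − +
Runs: −×1, +×2, −×1, +×1, −×2, +×1 → 6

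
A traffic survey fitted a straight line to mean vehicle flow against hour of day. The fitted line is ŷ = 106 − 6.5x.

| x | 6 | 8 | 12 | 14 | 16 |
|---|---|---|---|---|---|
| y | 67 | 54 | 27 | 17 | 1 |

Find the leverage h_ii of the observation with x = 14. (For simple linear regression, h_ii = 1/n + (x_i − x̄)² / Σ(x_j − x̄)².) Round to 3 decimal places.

x̄ = (6 + 8 + 12 + 14 + 16)/5 = 11.2
Σ(x − x̄)² = 27.04 + 10.24 + 0.64 + 7.84 + 23.04 = 68.8
h = 1/5 + (2.8)²/68.8 = 0.2 + 0.113953 = 0.314

h = 0.314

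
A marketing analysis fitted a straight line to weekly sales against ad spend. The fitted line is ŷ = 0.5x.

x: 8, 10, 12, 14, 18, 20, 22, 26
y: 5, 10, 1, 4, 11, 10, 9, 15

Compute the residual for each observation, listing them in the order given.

1, 5, -5, -3, 2, 0, -2, 2

x=8: ŷ = 0.5·8 = 4; e = 5 − 4 = 1
x=10: ŷ = 0.5·10 = 5; e = 10 − 5 = 5
x=12: ŷ = 0.5·12 = 6; e = 1 − 6 = -5
x=14: ŷ = 0.5·14 = 7; e = 4 − 7 = -3
x=18: ŷ = 0.5·18 = 9; e = 11 − 9 = 2
x=20: ŷ = 0.5·20 = 10; e = 10 − 10 = 0
x=22: ŷ = 0.5·22 = 11; e = 9 − 11 = -2
x=26: ŷ = 0.5·26 = 13; e = 15 − 13 = 2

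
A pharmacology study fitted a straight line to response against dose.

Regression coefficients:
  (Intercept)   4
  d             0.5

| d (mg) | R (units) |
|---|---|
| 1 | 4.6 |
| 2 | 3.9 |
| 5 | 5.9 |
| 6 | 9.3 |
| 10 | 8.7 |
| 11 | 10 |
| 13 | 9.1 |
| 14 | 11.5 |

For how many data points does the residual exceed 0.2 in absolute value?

7

d=1: R̂ = 4 + 0.5·1 = 4.5; e = 4.6 − 4.5 = 0.1
d=2: R̂ = 4 + 0.5·2 = 5; e = 3.9 − 5 = -1.1
d=5: R̂ = 4 + 0.5·5 = 6.5; e = 5.9 − 6.5 = -0.6
d=6: R̂ = 4 + 0.5·6 = 7; e = 9.3 − 7 = 2.3
d=10: R̂ = 4 + 0.5·10 = 9; e = 8.7 − 9 = -0.3
d=11: R̂ = 4 + 0.5·11 = 9.5; e = 10 − 9.5 = 0.5
d=13: R̂ = 4 + 0.5·13 = 10.5; e = 9.1 − 10.5 = -1.4
d=14: R̂ = 4 + 0.5·14 = 11; e = 11.5 − 11 = 0.5
|e| > 0.2: d=2 (|e|=1.1), d=5 (|e|=0.6), d=6 (|e|=2.3), d=10 (|e|=0.3), d=11 (|e|=0.5), d=13 (|e|=1.4), d=14 (|e|=0.5) → 7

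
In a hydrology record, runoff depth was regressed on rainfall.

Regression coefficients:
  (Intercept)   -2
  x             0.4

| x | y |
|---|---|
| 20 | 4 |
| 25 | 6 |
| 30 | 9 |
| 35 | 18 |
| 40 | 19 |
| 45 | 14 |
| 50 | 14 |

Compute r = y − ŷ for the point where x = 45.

r = -2

ŷ = -2 + 0.4·45 = 16
r = 14 − 16 = -2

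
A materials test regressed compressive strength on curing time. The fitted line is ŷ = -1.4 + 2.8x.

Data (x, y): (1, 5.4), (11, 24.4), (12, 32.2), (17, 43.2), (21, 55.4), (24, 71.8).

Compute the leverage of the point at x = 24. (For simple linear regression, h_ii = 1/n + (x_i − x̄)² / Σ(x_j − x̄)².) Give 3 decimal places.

x̄ = (1 + 11 + 12 + 17 + 21 + 24)/6 = 14.3333
Σ(x − x̄)² = 177.778 + 11.1111 + 5.44444 + 7.11111 + 44.4444 + 93.4444 = 339.333
h = 1/6 + (9.66667)²/339.333 = 0.166667 + 0.275377 = 0.442

h = 0.442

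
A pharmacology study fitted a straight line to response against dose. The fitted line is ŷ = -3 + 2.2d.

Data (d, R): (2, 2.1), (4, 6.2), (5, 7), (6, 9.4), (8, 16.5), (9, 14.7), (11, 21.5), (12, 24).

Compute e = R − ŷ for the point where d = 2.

e = 0.7

ŷ = -3 + 2.2·2 = 1.4
e = 2.1 − 1.4 = 0.7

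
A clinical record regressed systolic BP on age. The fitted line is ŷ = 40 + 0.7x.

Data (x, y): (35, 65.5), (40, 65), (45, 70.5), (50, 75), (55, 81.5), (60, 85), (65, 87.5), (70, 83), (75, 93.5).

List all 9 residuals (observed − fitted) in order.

1, -3, -1, 0, 3, 3, 2, -6, 1

x=35: ŷ = 40 + 0.7·35 = 64.5; r = 65.5 − 64.5 = 1
x=40: ŷ = 40 + 0.7·40 = 68; r = 65 − 68 = -3
x=45: ŷ = 40 + 0.7·45 = 71.5; r = 70.5 − 71.5 = -1
x=50: ŷ = 40 + 0.7·50 = 75; r = 75 − 75 = 0
x=55: ŷ = 40 + 0.7·55 = 78.5; r = 81.5 − 78.5 = 3
x=60: ŷ = 40 + 0.7·60 = 82; r = 85 − 82 = 3
x=65: ŷ = 40 + 0.7·65 = 85.5; r = 87.5 − 85.5 = 2
x=70: ŷ = 40 + 0.7·70 = 89; r = 83 − 89 = -6
x=75: ŷ = 40 + 0.7·75 = 92.5; r = 93.5 − 92.5 = 1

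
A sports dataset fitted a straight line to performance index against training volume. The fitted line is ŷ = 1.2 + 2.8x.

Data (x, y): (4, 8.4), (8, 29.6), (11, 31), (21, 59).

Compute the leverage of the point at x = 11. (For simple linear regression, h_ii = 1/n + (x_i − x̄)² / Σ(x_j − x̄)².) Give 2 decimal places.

h = 0.25

x̄ = (4 + 8 + 11 + 21)/4 = 11
Σ(x − x̄)² = 49 + 9 + 0 + 100 = 158
h = 1/4 + (0)²/158 = 0.25 + 0 = 0.25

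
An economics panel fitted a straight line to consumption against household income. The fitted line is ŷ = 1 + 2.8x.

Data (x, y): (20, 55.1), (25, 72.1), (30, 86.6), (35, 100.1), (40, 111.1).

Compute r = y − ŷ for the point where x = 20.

ŷ = 1 + 2.8·20 = 57
r = 55.1 − 57 = -1.9

r = -1.9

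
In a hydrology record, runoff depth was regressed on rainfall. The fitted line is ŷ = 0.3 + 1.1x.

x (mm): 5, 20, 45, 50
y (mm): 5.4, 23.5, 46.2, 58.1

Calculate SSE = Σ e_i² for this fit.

x=5: ŷ = 0.3 + 1.1·5 = 5.8; e = 5.4 − 5.8 = -0.4
x=20: ŷ = 0.3 + 1.1·20 = 22.3; e = 23.5 − 22.3 = 1.2
x=45: ŷ = 0.3 + 1.1·45 = 49.8; e = 46.2 − 49.8 = -3.6
x=50: ŷ = 0.3 + 1.1·50 = 55.3; e = 58.1 − 55.3 = 2.8
SSE = 0.16 + 1.44 + 12.96 + 7.84 = 22.4

SSE = 22.4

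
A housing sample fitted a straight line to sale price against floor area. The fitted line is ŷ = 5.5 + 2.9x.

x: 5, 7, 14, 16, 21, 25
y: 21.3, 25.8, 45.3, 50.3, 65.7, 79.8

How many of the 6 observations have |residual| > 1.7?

1

x=5: ŷ = 5.5 + 2.9·5 = 20; r = 21.3 − 20 = 1.3
x=7: ŷ = 5.5 + 2.9·7 = 25.8; r = 25.8 − 25.8 = 0
x=14: ŷ = 5.5 + 2.9·14 = 46.1; r = 45.3 − 46.1 = -0.8
x=16: ŷ = 5.5 + 2.9·16 = 51.9; r = 50.3 − 51.9 = -1.6
x=21: ŷ = 5.5 + 2.9·21 = 66.4; r = 65.7 − 66.4 = -0.7
x=25: ŷ = 5.5 + 2.9·25 = 78; r = 79.8 − 78 = 1.8
|r| > 1.7: x=25 (|r|=1.8) → 1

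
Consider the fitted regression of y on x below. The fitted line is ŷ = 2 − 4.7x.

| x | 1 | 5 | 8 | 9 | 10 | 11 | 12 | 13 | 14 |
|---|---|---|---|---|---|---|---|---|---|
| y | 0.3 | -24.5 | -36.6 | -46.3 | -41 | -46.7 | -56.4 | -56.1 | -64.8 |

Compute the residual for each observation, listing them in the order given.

x=1: ŷ = 2 − 4.7·1 = -2.7; e = 0.3 − (-2.7) = 3
x=5: ŷ = 2 − 4.7·5 = -21.5; e = -24.5 − (-21.5) = -3
x=8: ŷ = 2 − 4.7·8 = -35.6; e = -36.6 − (-35.6) = -1
x=9: ŷ = 2 − 4.7·9 = -40.3; e = -46.3 − (-40.3) = -6
x=10: ŷ = 2 − 4.7·10 = -45; e = -41 − (-45) = 4
x=11: ŷ = 2 − 4.7·11 = -49.7; e = -46.7 − (-49.7) = 3
x=12: ŷ = 2 − 4.7·12 = -54.4; e = -56.4 − (-54.4) = -2
x=13: ŷ = 2 − 4.7·13 = -59.1; e = -56.1 − (-59.1) = 3
x=14: ŷ = 2 − 4.7·14 = -63.8; e = -64.8 − (-63.8) = -1

3, -3, -1, -6, 4, 3, -2, 3, -1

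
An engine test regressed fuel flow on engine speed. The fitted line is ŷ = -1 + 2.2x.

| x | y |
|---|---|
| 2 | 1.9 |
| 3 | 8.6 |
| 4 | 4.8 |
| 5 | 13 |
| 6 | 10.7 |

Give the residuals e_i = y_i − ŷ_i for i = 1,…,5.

-1.5, 3, -3, 3, -1.5

x=2: ŷ = -1 + 2.2·2 = 3.4; e = 1.9 − 3.4 = -1.5
x=3: ŷ = -1 + 2.2·3 = 5.6; e = 8.6 − 5.6 = 3
x=4: ŷ = -1 + 2.2·4 = 7.8; e = 4.8 − 7.8 = -3
x=5: ŷ = -1 + 2.2·5 = 10; e = 13 − 10 = 3
x=6: ŷ = -1 + 2.2·6 = 12.2; e = 10.7 − 12.2 = -1.5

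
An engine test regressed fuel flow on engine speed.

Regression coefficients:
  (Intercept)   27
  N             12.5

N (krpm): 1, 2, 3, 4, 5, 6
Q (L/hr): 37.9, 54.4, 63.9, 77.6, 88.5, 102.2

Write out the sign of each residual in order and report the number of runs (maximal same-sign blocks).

6 runs

N=1: ŷ = 27 + 12.5·1 = 39.5; r = 37.9 − 39.5 = -1.6
N=2: ŷ = 27 + 12.5·2 = 52; r = 54.4 − 52 = 2.4
N=3: ŷ = 27 + 12.5·3 = 64.5; r = 63.9 − 64.5 = -0.6
N=4: ŷ = 27 + 12.5·4 = 77; r = 77.6 − 77 = 0.6
N=5: ŷ = 27 + 12.5·5 = 89.5; r = 88.5 − 89.5 = -1
N=6: ŷ = 27 + 12.5·6 = 102; r = 102.2 − 102 = 0.2
Signs: − + − + − +
Runs: −×1, +×1, −×1, +×1, −×1, +×1 → 6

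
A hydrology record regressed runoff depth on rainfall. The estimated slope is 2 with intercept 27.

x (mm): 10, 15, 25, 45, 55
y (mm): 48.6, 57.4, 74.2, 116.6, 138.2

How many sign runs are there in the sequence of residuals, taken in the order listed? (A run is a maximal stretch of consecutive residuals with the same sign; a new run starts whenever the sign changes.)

3 runs

x=10: ŷ = 27 + 2·10 = 47; r = 48.6 − 47 = 1.6
x=15: ŷ = 27 + 2·15 = 57; r = 57.4 − 57 = 0.4
x=25: ŷ = 27 + 2·25 = 77; r = 74.2 − 77 = -2.8
x=45: ŷ = 27 + 2·45 = 117; r = 116.6 − 117 = -0.4
x=55: ŷ = 27 + 2·55 = 137; r = 138.2 − 137 = 1.2
Signs: + + − − +
Runs: +×2, −×2, +×1 → 3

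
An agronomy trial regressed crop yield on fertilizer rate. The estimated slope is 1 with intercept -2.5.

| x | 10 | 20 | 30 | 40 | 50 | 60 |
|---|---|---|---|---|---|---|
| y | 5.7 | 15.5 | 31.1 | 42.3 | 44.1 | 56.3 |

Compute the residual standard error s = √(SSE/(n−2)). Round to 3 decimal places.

s = 3.750

x=10: ŷ = -2.5 + 10 = 7.5; r = 5.7 − 7.5 = -1.8
x=20: ŷ = -2.5 + 20 = 17.5; r = 15.5 − 17.5 = -2
x=30: ŷ = -2.5 + 30 = 27.5; r = 31.1 − 27.5 = 3.6
x=40: ŷ = -2.5 + 40 = 37.5; r = 42.3 − 37.5 = 4.8
x=50: ŷ = -2.5 + 50 = 47.5; r = 44.1 − 47.5 = -3.4
x=60: ŷ = -2.5 + 60 = 57.5; r = 56.3 − 57.5 = -1.2
SSE = 3.24 + 4 + 12.96 + 23.04 + 11.56 + 1.44 = 56.24
s = √(56.24/4) = √14.06 ≈ 3.750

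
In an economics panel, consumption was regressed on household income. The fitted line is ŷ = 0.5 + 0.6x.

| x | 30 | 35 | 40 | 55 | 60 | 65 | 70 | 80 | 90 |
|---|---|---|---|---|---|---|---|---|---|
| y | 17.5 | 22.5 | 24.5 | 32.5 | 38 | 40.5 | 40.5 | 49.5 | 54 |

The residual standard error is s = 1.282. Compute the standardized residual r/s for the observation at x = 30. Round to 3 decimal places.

-0.780

ŷ = 0.5 + 0.6·30 = 18.5
r = 17.5 − 18.5 = -1
r/s = -1 / 1.282 = -0.780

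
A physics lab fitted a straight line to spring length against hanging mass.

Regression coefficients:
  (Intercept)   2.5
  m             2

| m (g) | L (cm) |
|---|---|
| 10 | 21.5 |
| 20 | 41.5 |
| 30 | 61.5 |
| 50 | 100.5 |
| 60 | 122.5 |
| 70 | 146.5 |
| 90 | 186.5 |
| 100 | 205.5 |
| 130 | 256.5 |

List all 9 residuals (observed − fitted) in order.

m=10: ŷ = 2.5 + 2·10 = 22.5; r = 21.5 − 22.5 = -1
m=20: ŷ = 2.5 + 2·20 = 42.5; r = 41.5 − 42.5 = -1
m=30: ŷ = 2.5 + 2·30 = 62.5; r = 61.5 − 62.5 = -1
m=50: ŷ = 2.5 + 2·50 = 102.5; r = 100.5 − 102.5 = -2
m=60: ŷ = 2.5 + 2·60 = 122.5; r = 122.5 − 122.5 = 0
m=70: ŷ = 2.5 + 2·70 = 142.5; r = 146.5 − 142.5 = 4
m=90: ŷ = 2.5 + 2·90 = 182.5; r = 186.5 − 182.5 = 4
m=100: ŷ = 2.5 + 2·100 = 202.5; r = 205.5 − 202.5 = 3
m=130: ŷ = 2.5 + 2·130 = 262.5; r = 256.5 − 262.5 = -6

-1, -1, -1, -2, 0, 4, 4, 3, -6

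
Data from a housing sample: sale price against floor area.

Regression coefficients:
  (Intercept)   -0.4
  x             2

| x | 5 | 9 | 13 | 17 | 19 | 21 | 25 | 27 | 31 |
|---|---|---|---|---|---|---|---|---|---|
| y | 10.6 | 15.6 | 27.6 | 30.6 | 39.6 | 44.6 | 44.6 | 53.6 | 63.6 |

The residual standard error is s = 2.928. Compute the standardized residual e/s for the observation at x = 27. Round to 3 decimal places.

0.000

ŷ = -0.4 + 2·27 = 53.6
e = 53.6 − 53.6 = 0
e/s = 0 / 2.928 = 0.000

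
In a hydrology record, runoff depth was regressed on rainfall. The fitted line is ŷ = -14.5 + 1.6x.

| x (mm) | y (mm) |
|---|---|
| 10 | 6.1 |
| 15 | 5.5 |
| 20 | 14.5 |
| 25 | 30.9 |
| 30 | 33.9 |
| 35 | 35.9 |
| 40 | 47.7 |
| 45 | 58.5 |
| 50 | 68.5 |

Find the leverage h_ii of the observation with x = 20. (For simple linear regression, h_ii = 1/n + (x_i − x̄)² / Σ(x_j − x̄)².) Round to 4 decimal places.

x̄ = (10 + 15 + 20 + 25 + 30 + 35 + 40 + 45 + 50)/9 = 30
Σ(x − x̄)² = 400 + 225 + 100 + 25 + 0 + 25 + 100 + 225 + 400 = 1500
h = 1/9 + (-10)²/1500 = 0.111111 + 0.0666667 = 0.1778

h = 0.1778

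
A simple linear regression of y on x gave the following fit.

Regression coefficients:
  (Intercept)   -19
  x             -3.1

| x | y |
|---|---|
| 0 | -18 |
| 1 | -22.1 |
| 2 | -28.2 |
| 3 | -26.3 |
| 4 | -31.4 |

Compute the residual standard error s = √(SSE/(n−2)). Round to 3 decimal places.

s = 2.160

x=0: ŷ = -19 − 3.1·0 = -19; r = -18 − (-19) = 1
x=1: ŷ = -19 − 3.1·1 = -22.1; r = -22.1 − (-22.1) = 0
x=2: ŷ = -19 − 3.1·2 = -25.2; r = -28.2 − (-25.2) = -3
x=3: ŷ = -19 − 3.1·3 = -28.3; r = -26.3 − (-28.3) = 2
x=4: ŷ = -19 − 3.1·4 = -31.4; r = -31.4 − (-31.4) = 0
SSE = 1 + 0 + 9 + 4 + 0 = 14
s = √(14/3) = √4.66667 ≈ 2.160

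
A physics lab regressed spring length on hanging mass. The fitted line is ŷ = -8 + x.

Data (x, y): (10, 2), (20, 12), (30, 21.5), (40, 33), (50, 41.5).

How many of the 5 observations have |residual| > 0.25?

3

x=10: ŷ = -8 + 10 = 2; r = 2 − 2 = 0
x=20: ŷ = -8 + 20 = 12; r = 12 − 12 = 0
x=30: ŷ = -8 + 30 = 22; r = 21.5 − 22 = -0.5
x=40: ŷ = -8 + 40 = 32; r = 33 − 32 = 1
x=50: ŷ = -8 + 50 = 42; r = 41.5 − 42 = -0.5
|r| > 0.25: x=30 (|r|=0.5), x=40 (|r|=1), x=50 (|r|=0.5) → 3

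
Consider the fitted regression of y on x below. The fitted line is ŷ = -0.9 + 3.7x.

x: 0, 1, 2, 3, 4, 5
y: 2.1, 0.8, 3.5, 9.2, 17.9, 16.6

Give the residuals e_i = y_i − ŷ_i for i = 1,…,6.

x=0: ŷ = -0.9 + 3.7·0 = -0.9; e = 2.1 − (-0.9) = 3
x=1: ŷ = -0.9 + 3.7·1 = 2.8; e = 0.8 − 2.8 = -2
x=2: ŷ = -0.9 + 3.7·2 = 6.5; e = 3.5 − 6.5 = -3
x=3: ŷ = -0.9 + 3.7·3 = 10.2; e = 9.2 − 10.2 = -1
x=4: ŷ = -0.9 + 3.7·4 = 13.9; e = 17.9 − 13.9 = 4
x=5: ŷ = -0.9 + 3.7·5 = 17.6; e = 16.6 − 17.6 = -1

3, -2, -3, -1, 4, -1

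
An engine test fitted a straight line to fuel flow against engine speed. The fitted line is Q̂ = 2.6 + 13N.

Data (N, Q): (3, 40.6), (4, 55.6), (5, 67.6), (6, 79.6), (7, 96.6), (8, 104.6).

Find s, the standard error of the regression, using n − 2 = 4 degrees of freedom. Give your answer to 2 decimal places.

N=3: Q̂ = 2.6 + 13·3 = 41.6; r = 40.6 − 41.6 = -1
N=4: Q̂ = 2.6 + 13·4 = 54.6; r = 55.6 − 54.6 = 1
N=5: Q̂ = 2.6 + 13·5 = 67.6; r = 67.6 − 67.6 = 0
N=6: Q̂ = 2.6 + 13·6 = 80.6; r = 79.6 − 80.6 = -1
N=7: Q̂ = 2.6 + 13·7 = 93.6; r = 96.6 − 93.6 = 3
N=8: Q̂ = 2.6 + 13·8 = 106.6; r = 104.6 − 106.6 = -2
SSE = 1 + 1 + 0 + 1 + 9 + 4 = 16
s = √(16/4) = √4 ≈ 2.00

s = 2.00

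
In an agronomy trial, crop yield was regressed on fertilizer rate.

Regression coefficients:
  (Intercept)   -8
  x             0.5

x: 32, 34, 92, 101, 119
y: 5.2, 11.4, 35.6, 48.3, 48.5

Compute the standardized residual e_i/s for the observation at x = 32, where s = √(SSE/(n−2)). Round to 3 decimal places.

x=32: ŷ = -8 + 0.5·32 = 8; e = 5.2 − 8 = -2.8
x=34: ŷ = -8 + 0.5·34 = 9; e = 11.4 − 9 = 2.4
x=92: ŷ = -8 + 0.5·92 = 38; e = 35.6 − 38 = -2.4
x=101: ŷ = -8 + 0.5·101 = 42.5; e = 48.3 − 42.5 = 5.8
x=119: ŷ = -8 + 0.5·119 = 51.5; e = 48.5 − 51.5 = -3
SSE = 7.84 + 5.76 + 5.76 + 33.64 + 9 = 62
s = √(62/3) = 4.54606
e/s = -2.8 / 4.54606 = -0.616

-0.616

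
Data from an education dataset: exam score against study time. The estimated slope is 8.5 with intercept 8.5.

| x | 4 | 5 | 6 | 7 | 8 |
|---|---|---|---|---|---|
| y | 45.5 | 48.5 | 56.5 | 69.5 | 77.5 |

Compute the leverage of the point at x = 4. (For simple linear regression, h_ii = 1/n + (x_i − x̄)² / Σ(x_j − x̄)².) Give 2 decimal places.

h = 0.60

x̄ = (4 + 5 + 6 + 7 + 8)/5 = 6
Σ(x − x̄)² = 4 + 1 + 0 + 1 + 4 = 10
h = 1/5 + (-2)²/10 = 0.2 + 0.4 = 0.60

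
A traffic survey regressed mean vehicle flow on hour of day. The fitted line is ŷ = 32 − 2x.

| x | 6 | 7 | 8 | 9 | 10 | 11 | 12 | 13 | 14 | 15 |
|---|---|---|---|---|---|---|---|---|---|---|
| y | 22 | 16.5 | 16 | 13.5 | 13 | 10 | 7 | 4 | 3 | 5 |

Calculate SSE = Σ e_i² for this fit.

x=6: ŷ = 32 − 2·6 = 20; e = 22 − 20 = 2
x=7: ŷ = 32 − 2·7 = 18; e = 16.5 − 18 = -1.5
x=8: ŷ = 32 − 2·8 = 16; e = 16 − 16 = 0
x=9: ŷ = 32 − 2·9 = 14; e = 13.5 − 14 = -0.5
x=10: ŷ = 32 − 2·10 = 12; e = 13 − 12 = 1
x=11: ŷ = 32 − 2·11 = 10; e = 10 − 10 = 0
x=12: ŷ = 32 − 2·12 = 8; e = 7 − 8 = -1
x=13: ŷ = 32 − 2·13 = 6; e = 4 − 6 = -2
x=14: ŷ = 32 − 2·14 = 4; e = 3 − 4 = -1
x=15: ŷ = 32 − 2·15 = 2; e = 5 − 2 = 3
SSE = 4 + 2.25 + 0 + 0.25 + 1 + 0 + 1 + 4 + 1 + 9 = 22.5

SSE = 22.5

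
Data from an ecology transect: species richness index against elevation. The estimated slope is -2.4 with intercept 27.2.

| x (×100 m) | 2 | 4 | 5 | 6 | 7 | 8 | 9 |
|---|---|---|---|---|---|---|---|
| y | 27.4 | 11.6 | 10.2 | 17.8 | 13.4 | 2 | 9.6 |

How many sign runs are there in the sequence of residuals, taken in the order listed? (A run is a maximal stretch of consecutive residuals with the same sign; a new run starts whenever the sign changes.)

x=2: ŷ = 27.2 − 2.4·2 = 22.4; e = 27.4 − 22.4 = 5
x=4: ŷ = 27.2 − 2.4·4 = 17.6; e = 11.6 − 17.6 = -6
x=5: ŷ = 27.2 − 2.4·5 = 15.2; e = 10.2 − 15.2 = -5
x=6: ŷ = 27.2 − 2.4·6 = 12.8; e = 17.8 − 12.8 = 5
x=7: ŷ = 27.2 − 2.4·7 = 10.4; e = 13.4 − 10.4 = 3
x=8: ŷ = 27.2 − 2.4·8 = 8; e = 2 − 8 = -6
x=9: ŷ = 27.2 − 2.4·9 = 5.6; e = 9.6 − 5.6 = 4
Signs: + − − + + − +
Runs: +×1, −×2, +×2, −×1, +×1 → 5

5 runs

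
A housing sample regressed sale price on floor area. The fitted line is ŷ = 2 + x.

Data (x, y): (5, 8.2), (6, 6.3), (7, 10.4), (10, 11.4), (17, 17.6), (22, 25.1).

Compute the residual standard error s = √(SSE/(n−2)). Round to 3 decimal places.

s = 1.567

x=5: ŷ = 2 + 5 = 7; e = 8.2 − 7 = 1.2
x=6: ŷ = 2 + 6 = 8; e = 6.3 − 8 = -1.7
x=7: ŷ = 2 + 7 = 9; e = 10.4 − 9 = 1.4
x=10: ŷ = 2 + 10 = 12; e = 11.4 − 12 = -0.6
x=17: ŷ = 2 + 17 = 19; e = 17.6 − 19 = -1.4
x=22: ŷ = 2 + 22 = 24; e = 25.1 − 24 = 1.1
SSE = 1.44 + 2.89 + 1.96 + 0.36 + 1.96 + 1.21 = 9.82
s = √(9.82/4) = √2.455 ≈ 1.567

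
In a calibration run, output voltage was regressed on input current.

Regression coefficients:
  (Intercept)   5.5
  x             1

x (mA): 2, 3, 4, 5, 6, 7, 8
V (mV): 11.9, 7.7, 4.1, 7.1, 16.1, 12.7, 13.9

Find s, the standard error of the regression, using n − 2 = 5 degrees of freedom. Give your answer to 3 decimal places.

x=2: V̂ = 5.5 + 2 = 7.5; e = 11.9 − 7.5 = 4.4
x=3: V̂ = 5.5 + 3 = 8.5; e = 7.7 − 8.5 = -0.8
x=4: V̂ = 5.5 + 4 = 9.5; e = 4.1 − 9.5 = -5.4
x=5: V̂ = 5.5 + 5 = 10.5; e = 7.1 − 10.5 = -3.4
x=6: V̂ = 5.5 + 6 = 11.5; e = 16.1 − 11.5 = 4.6
x=7: V̂ = 5.5 + 7 = 12.5; e = 12.7 − 12.5 = 0.2
x=8: V̂ = 5.5 + 8 = 13.5; e = 13.9 − 13.5 = 0.4
SSE = 19.36 + 0.64 + 29.16 + 11.56 + 21.16 + 0.04 + 0.16 = 82.08
s = √(82.08/5) = √16.416 ≈ 4.052

s = 4.052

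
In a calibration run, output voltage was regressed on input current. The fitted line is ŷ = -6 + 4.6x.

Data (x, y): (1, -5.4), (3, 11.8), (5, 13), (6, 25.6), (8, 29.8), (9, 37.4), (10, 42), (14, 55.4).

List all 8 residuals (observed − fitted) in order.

x=1: ŷ = -6 + 4.6·1 = -1.4; r = -5.4 − (-1.4) = -4
x=3: ŷ = -6 + 4.6·3 = 7.8; r = 11.8 − 7.8 = 4
x=5: ŷ = -6 + 4.6·5 = 17; r = 13 − 17 = -4
x=6: ŷ = -6 + 4.6·6 = 21.6; r = 25.6 − 21.6 = 4
x=8: ŷ = -6 + 4.6·8 = 30.8; r = 29.8 − 30.8 = -1
x=9: ŷ = -6 + 4.6·9 = 35.4; r = 37.4 − 35.4 = 2
x=10: ŷ = -6 + 4.6·10 = 40; r = 42 − 40 = 2
x=14: ŷ = -6 + 4.6·14 = 58.4; r = 55.4 − 58.4 = -3

-4, 4, -4, 4, -1, 2, 2, -3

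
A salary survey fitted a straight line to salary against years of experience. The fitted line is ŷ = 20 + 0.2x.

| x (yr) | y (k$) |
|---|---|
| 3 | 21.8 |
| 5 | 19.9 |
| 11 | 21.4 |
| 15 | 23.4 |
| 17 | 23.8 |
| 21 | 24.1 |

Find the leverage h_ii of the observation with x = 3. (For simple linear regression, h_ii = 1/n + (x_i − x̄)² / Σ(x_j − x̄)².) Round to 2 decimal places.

x̄ = (3 + 5 + 11 + 15 + 17 + 21)/6 = 12
Σ(x − x̄)² = 81 + 49 + 1 + 9 + 25 + 81 = 246
h = 1/6 + (-9)²/246 = 0.166667 + 0.329268 = 0.50

h = 0.50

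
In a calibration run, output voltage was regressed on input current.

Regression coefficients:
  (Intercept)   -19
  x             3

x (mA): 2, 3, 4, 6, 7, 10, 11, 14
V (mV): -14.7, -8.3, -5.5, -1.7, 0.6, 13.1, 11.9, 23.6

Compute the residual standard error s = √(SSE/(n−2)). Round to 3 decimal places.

s = 1.810

x=2: ŷ = -19 + 3·2 = -13; e = -14.7 − (-13) = -1.7
x=3: ŷ = -19 + 3·3 = -10; e = -8.3 − (-10) = 1.7
x=4: ŷ = -19 + 3·4 = -7; e = -5.5 − (-7) = 1.5
x=6: ŷ = -19 + 3·6 = -1; e = -1.7 − (-1) = -0.7
x=7: ŷ = -19 + 3·7 = 2; e = 0.6 − 2 = -1.4
x=10: ŷ = -19 + 3·10 = 11; e = 13.1 − 11 = 2.1
x=11: ŷ = -19 + 3·11 = 14; e = 11.9 − 14 = -2.1
x=14: ŷ = -19 + 3·14 = 23; e = 23.6 − 23 = 0.6
SSE = 2.89 + 2.89 + 2.25 + 0.49 + 1.96 + 4.41 + 4.41 + 0.36 = 19.66
s = √(19.66/6) = √3.27667 ≈ 1.810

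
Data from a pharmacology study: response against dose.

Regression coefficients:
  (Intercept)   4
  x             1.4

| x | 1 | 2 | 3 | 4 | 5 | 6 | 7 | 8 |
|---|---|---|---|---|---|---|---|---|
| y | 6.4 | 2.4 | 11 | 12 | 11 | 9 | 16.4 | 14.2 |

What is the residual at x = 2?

ŷ = 4 + 1.4·2 = 6.8
r = 2.4 − 6.8 = -4.4

r = -4.4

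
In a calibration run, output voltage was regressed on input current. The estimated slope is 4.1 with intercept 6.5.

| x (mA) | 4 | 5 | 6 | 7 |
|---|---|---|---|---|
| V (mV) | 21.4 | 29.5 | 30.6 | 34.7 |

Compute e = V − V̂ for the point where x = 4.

e = -1.5

V̂ = 6.5 + 4.1·4 = 22.9
e = 21.4 − 22.9 = -1.5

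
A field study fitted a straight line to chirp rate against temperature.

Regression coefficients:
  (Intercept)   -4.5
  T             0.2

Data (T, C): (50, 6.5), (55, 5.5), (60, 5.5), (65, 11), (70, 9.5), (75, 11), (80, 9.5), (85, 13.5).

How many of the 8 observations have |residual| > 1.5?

T=50: Ĉ = -4.5 + 0.2·50 = 5.5; r = 6.5 − 5.5 = 1
T=55: Ĉ = -4.5 + 0.2·55 = 6.5; r = 5.5 − 6.5 = -1
T=60: Ĉ = -4.5 + 0.2·60 = 7.5; r = 5.5 − 7.5 = -2
T=65: Ĉ = -4.5 + 0.2·65 = 8.5; r = 11 − 8.5 = 2.5
T=70: Ĉ = -4.5 + 0.2·70 = 9.5; r = 9.5 − 9.5 = 0
T=75: Ĉ = -4.5 + 0.2·75 = 10.5; r = 11 − 10.5 = 0.5
T=80: Ĉ = -4.5 + 0.2·80 = 11.5; r = 9.5 − 11.5 = -2
T=85: Ĉ = -4.5 + 0.2·85 = 12.5; r = 13.5 − 12.5 = 1
|r| > 1.5: T=60 (|r|=2), T=65 (|r|=2.5), T=80 (|r|=2) → 3

3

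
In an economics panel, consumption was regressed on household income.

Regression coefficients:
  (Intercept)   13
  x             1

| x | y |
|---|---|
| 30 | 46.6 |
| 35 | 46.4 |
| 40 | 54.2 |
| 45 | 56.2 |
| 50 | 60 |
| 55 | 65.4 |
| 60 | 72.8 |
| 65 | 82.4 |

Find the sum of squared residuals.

SSE = 55.36

x=30: ŷ = 13 + 30 = 43; r = 46.6 − 43 = 3.6
x=35: ŷ = 13 + 35 = 48; r = 46.4 − 48 = -1.6
x=40: ŷ = 13 + 40 = 53; r = 54.2 − 53 = 1.2
x=45: ŷ = 13 + 45 = 58; r = 56.2 − 58 = -1.8
x=50: ŷ = 13 + 50 = 63; r = 60 − 63 = -3
x=55: ŷ = 13 + 55 = 68; r = 65.4 − 68 = -2.6
x=60: ŷ = 13 + 60 = 73; r = 72.8 − 73 = -0.2
x=65: ŷ = 13 + 65 = 78; r = 82.4 − 78 = 4.4
SSE = 12.96 + 2.56 + 1.44 + 3.24 + 9 + 6.76 + 0.04 + 19.36 = 55.36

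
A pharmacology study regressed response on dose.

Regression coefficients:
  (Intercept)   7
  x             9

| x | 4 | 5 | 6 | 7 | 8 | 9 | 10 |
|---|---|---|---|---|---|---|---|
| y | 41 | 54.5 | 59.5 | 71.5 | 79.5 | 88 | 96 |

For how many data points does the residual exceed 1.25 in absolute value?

4

x=4: ŷ = 7 + 9·4 = 43; e = 41 − 43 = -2
x=5: ŷ = 7 + 9·5 = 52; e = 54.5 − 52 = 2.5
x=6: ŷ = 7 + 9·6 = 61; e = 59.5 − 61 = -1.5
x=7: ŷ = 7 + 9·7 = 70; e = 71.5 − 70 = 1.5
x=8: ŷ = 7 + 9·8 = 79; e = 79.5 − 79 = 0.5
x=9: ŷ = 7 + 9·9 = 88; e = 88 − 88 = 0
x=10: ŷ = 7 + 9·10 = 97; e = 96 − 97 = -1
|e| > 1.25: x=4 (|e|=2), x=5 (|e|=2.5), x=6 (|e|=1.5), x=7 (|e|=1.5) → 4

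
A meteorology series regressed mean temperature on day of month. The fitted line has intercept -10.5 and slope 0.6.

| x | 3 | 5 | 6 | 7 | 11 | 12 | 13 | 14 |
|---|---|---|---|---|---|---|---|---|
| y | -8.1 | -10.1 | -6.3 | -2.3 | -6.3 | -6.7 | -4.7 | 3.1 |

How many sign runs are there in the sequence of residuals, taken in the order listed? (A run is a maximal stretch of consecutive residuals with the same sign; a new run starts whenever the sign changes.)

x=3: ŷ = -10.5 + 0.6·3 = -8.7; e = -8.1 − (-8.7) = 0.6
x=5: ŷ = -10.5 + 0.6·5 = -7.5; e = -10.1 − (-7.5) = -2.6
x=6: ŷ = -10.5 + 0.6·6 = -6.9; e = -6.3 − (-6.9) = 0.6
x=7: ŷ = -10.5 + 0.6·7 = -6.3; e = -2.3 − (-6.3) = 4
x=11: ŷ = -10.5 + 0.6·11 = -3.9; e = -6.3 − (-3.9) = -2.4
x=12: ŷ = -10.5 + 0.6·12 = -3.3; e = -6.7 − (-3.3) = -3.4
x=13: ŷ = -10.5 + 0.6·13 = -2.7; e = -4.7 − (-2.7) = -2
x=14: ŷ = -10.5 + 0.6·14 = -2.1; e = 3.1 − (-2.1) = 5.2
Signs: + − + + − − − +
Runs: +×1, −×1, +×2, −×3, +×1 → 5

5 runs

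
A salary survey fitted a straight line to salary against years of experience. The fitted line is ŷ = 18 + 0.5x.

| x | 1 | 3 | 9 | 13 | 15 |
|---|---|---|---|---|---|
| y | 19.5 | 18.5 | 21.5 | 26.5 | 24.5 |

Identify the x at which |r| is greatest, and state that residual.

x = 13, r = 2

x=1: ŷ = 18 + 0.5·1 = 18.5; r = 19.5 − 18.5 = 1
x=3: ŷ = 18 + 0.5·3 = 19.5; r = 18.5 − 19.5 = -1
x=9: ŷ = 18 + 0.5·9 = 22.5; r = 21.5 − 22.5 = -1
x=13: ŷ = 18 + 0.5·13 = 24.5; r = 26.5 − 24.5 = 2
x=15: ŷ = 18 + 0.5·15 = 25.5; r = 24.5 − 25.5 = -1
Largest |r| is 2 at x = 13, residual 2.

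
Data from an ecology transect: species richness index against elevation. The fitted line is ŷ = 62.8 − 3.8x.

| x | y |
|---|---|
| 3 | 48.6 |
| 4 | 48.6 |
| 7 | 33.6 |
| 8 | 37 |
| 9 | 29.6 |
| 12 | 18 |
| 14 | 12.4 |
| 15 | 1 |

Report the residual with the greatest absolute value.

r = -4.8

x=3: ŷ = 62.8 − 3.8·3 = 51.4; r = 48.6 − 51.4 = -2.8
x=4: ŷ = 62.8 − 3.8·4 = 47.6; r = 48.6 − 47.6 = 1
x=7: ŷ = 62.8 − 3.8·7 = 36.2; r = 33.6 − 36.2 = -2.6
x=8: ŷ = 62.8 − 3.8·8 = 32.4; r = 37 − 32.4 = 4.6
x=9: ŷ = 62.8 − 3.8·9 = 28.6; r = 29.6 − 28.6 = 1
x=12: ŷ = 62.8 − 3.8·12 = 17.2; r = 18 − 17.2 = 0.8
x=14: ŷ = 62.8 − 3.8·14 = 9.6; r = 12.4 − 9.6 = 2.8
x=15: ŷ = 62.8 − 3.8·15 = 5.8; r = 1 − 5.8 = -4.8
Largest |r| is 4.8 at x = 15, residual -4.8.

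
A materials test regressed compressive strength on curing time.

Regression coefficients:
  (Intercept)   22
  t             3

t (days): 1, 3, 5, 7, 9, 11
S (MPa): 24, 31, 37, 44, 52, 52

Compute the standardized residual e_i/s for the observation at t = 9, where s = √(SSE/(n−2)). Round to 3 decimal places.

1.342

t=1: ŷ = 22 + 3·1 = 25; e = 24 − 25 = -1
t=3: ŷ = 22 + 3·3 = 31; e = 31 − 31 = 0
t=5: ŷ = 22 + 3·5 = 37; e = 37 − 37 = 0
t=7: ŷ = 22 + 3·7 = 43; e = 44 − 43 = 1
t=9: ŷ = 22 + 3·9 = 49; e = 52 − 49 = 3
t=11: ŷ = 22 + 3·11 = 55; e = 52 − 55 = -3
SSE = 1 + 0 + 0 + 1 + 9 + 9 = 20
s = √(20/4) = 2.23607
e/s = 3 / 2.23607 = 1.342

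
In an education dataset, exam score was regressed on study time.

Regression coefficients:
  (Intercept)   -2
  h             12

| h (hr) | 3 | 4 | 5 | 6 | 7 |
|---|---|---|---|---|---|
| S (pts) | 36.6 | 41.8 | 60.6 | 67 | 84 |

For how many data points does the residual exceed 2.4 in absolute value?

h=3: Ŝ = -2 + 12·3 = 34; e = 36.6 − 34 = 2.6
h=4: Ŝ = -2 + 12·4 = 46; e = 41.8 − 46 = -4.2
h=5: Ŝ = -2 + 12·5 = 58; e = 60.6 − 58 = 2.6
h=6: Ŝ = -2 + 12·6 = 70; e = 67 − 70 = -3
h=7: Ŝ = -2 + 12·7 = 82; e = 84 − 82 = 2
|e| > 2.4: h=3 (|e|=2.6), h=4 (|e|=4.2), h=5 (|e|=2.6), h=6 (|e|=3) → 4

4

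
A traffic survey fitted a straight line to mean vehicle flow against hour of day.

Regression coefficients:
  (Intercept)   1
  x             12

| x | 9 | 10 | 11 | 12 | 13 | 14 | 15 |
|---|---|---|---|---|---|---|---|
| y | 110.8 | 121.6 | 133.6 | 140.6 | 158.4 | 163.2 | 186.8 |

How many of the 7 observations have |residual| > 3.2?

3

x=9: ŷ = 1 + 12·9 = 109; r = 110.8 − 109 = 1.8
x=10: ŷ = 1 + 12·10 = 121; r = 121.6 − 121 = 0.6
x=11: ŷ = 1 + 12·11 = 133; r = 133.6 − 133 = 0.6
x=12: ŷ = 1 + 12·12 = 145; r = 140.6 − 145 = -4.4
x=13: ŷ = 1 + 12·13 = 157; r = 158.4 − 157 = 1.4
x=14: ŷ = 1 + 12·14 = 169; r = 163.2 − 169 = -5.8
x=15: ŷ = 1 + 12·15 = 181; r = 186.8 − 181 = 5.8
|r| > 3.2: x=12 (|r|=4.4), x=14 (|r|=5.8), x=15 (|r|=5.8) → 3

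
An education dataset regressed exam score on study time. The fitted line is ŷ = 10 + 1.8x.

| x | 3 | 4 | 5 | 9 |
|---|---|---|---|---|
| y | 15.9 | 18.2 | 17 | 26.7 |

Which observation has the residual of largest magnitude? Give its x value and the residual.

x=3: ŷ = 10 + 1.8·3 = 15.4; e = 15.9 − 15.4 = 0.5
x=4: ŷ = 10 + 1.8·4 = 17.2; e = 18.2 − 17.2 = 1
x=5: ŷ = 10 + 1.8·5 = 19; e = 17 − 19 = -2
x=9: ŷ = 10 + 1.8·9 = 26.2; e = 26.7 − 26.2 = 0.5
Largest |e| is 2 at x = 5, residual -2.

x = 5, e = -2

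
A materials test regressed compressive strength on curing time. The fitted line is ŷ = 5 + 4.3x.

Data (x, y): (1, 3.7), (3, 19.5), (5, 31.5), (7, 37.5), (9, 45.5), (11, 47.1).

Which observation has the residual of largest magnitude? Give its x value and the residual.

x = 1, r = -5.6

x=1: ŷ = 5 + 4.3·1 = 9.3; r = 3.7 − 9.3 = -5.6
x=3: ŷ = 5 + 4.3·3 = 17.9; r = 19.5 − 17.9 = 1.6
x=5: ŷ = 5 + 4.3·5 = 26.5; r = 31.5 − 26.5 = 5
x=7: ŷ = 5 + 4.3·7 = 35.1; r = 37.5 − 35.1 = 2.4
x=9: ŷ = 5 + 4.3·9 = 43.7; r = 45.5 − 43.7 = 1.8
x=11: ŷ = 5 + 4.3·11 = 52.3; r = 47.1 − 52.3 = -5.2
Largest |r| is 5.6 at x = 1, residual -5.6.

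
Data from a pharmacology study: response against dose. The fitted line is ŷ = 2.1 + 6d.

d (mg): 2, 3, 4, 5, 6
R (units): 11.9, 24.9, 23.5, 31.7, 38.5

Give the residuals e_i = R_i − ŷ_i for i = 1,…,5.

-2.2, 4.8, -2.6, -0.4, 0.4

d=2: ŷ = 2.1 + 6·2 = 14.1; e = 11.9 − 14.1 = -2.2
d=3: ŷ = 2.1 + 6·3 = 20.1; e = 24.9 − 20.1 = 4.8
d=4: ŷ = 2.1 + 6·4 = 26.1; e = 23.5 − 26.1 = -2.6
d=5: ŷ = 2.1 + 6·5 = 32.1; e = 31.7 − 32.1 = -0.4
d=6: ŷ = 2.1 + 6·6 = 38.1; e = 38.5 − 38.1 = 0.4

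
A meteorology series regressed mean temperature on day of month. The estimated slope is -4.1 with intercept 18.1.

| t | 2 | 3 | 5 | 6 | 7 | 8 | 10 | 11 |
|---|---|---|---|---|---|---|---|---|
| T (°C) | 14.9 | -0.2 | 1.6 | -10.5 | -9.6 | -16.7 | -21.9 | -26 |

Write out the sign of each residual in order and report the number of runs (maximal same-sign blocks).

t=2: T̂ = 18.1 − 4.1·2 = 9.9; r = 14.9 − 9.9 = 5
t=3: T̂ = 18.1 − 4.1·3 = 5.8; r = -0.2 − 5.8 = -6
t=5: T̂ = 18.1 − 4.1·5 = -2.4; r = 1.6 − (-2.4) = 4
t=6: T̂ = 18.1 − 4.1·6 = -6.5; r = -10.5 − (-6.5) = -4
t=7: T̂ = 18.1 − 4.1·7 = -10.6; r = -9.6 − (-10.6) = 1
t=8: T̂ = 18.1 − 4.1·8 = -14.7; r = -16.7 − (-14.7) = -2
t=10: T̂ = 18.1 − 4.1·10 = -22.9; r = -21.9 − (-22.9) = 1
t=11: T̂ = 18.1 − 4.1·11 = -27; r = -26 − (-27) = 1
Signs: + − + − + − + +
Runs: +×1, −×1, +×1, −×1, +×1, −×1, +×2 → 7

7 runs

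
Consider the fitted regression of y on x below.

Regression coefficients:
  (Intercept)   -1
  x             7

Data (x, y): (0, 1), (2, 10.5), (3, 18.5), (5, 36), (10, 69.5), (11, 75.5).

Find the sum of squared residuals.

x=0: ŷ = -1 + 7·0 = -1; r = 1 − (-1) = 2
x=2: ŷ = -1 + 7·2 = 13; r = 10.5 − 13 = -2.5
x=3: ŷ = -1 + 7·3 = 20; r = 18.5 − 20 = -1.5
x=5: ŷ = -1 + 7·5 = 34; r = 36 − 34 = 2
x=10: ŷ = -1 + 7·10 = 69; r = 69.5 − 69 = 0.5
x=11: ŷ = -1 + 7·11 = 76; r = 75.5 − 76 = -0.5
SSE = 4 + 6.25 + 2.25 + 4 + 0.25 + 0.25 = 17

SSE = 17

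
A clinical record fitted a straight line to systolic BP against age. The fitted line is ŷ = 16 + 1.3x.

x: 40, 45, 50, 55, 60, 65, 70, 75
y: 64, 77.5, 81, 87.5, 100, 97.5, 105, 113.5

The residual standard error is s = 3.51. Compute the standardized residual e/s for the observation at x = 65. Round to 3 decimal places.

-0.855

ŷ = 16 + 1.3·65 = 100.5
e = 97.5 − 100.5 = -3
e/s = -3 / 3.51 = -0.855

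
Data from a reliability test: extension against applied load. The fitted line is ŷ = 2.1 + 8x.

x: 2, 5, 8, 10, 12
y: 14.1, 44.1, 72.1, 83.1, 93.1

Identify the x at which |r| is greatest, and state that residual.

x=2: ŷ = 2.1 + 8·2 = 18.1; r = 14.1 − 18.1 = -4
x=5: ŷ = 2.1 + 8·5 = 42.1; r = 44.1 − 42.1 = 2
x=8: ŷ = 2.1 + 8·8 = 66.1; r = 72.1 − 66.1 = 6
x=10: ŷ = 2.1 + 8·10 = 82.1; r = 83.1 − 82.1 = 1
x=12: ŷ = 2.1 + 8·12 = 98.1; r = 93.1 − 98.1 = -5
Largest |r| is 6 at x = 8, residual 6.

x = 8, r = 6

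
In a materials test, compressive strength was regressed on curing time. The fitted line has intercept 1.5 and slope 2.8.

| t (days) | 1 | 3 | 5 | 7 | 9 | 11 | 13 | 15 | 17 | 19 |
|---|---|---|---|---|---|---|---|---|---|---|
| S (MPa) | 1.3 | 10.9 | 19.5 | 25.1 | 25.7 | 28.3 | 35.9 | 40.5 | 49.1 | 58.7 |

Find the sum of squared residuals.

t=1: Ŝ = 1.5 + 2.8·1 = 4.3; r = 1.3 − 4.3 = -3
t=3: Ŝ = 1.5 + 2.8·3 = 9.9; r = 10.9 − 9.9 = 1
t=5: Ŝ = 1.5 + 2.8·5 = 15.5; r = 19.5 − 15.5 = 4
t=7: Ŝ = 1.5 + 2.8·7 = 21.1; r = 25.1 − 21.1 = 4
t=9: Ŝ = 1.5 + 2.8·9 = 26.7; r = 25.7 − 26.7 = -1
t=11: Ŝ = 1.5 + 2.8·11 = 32.3; r = 28.3 − 32.3 = -4
t=13: Ŝ = 1.5 + 2.8·13 = 37.9; r = 35.9 − 37.9 = -2
t=15: Ŝ = 1.5 + 2.8·15 = 43.5; r = 40.5 − 43.5 = -3
t=17: Ŝ = 1.5 + 2.8·17 = 49.1; r = 49.1 − 49.1 = 0
t=19: Ŝ = 1.5 + 2.8·19 = 54.7; r = 58.7 − 54.7 = 4
SSE = 9 + 1 + 16 + 16 + 1 + 16 + 4 + 9 + 0 + 16 = 88

SSE = 88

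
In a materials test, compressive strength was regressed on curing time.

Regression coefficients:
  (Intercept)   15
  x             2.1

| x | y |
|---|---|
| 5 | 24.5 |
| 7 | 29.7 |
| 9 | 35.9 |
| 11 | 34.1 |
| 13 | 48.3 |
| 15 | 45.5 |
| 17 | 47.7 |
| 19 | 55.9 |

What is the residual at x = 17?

e = -3

ŷ = 15 + 2.1·17 = 50.7
e = 47.7 − 50.7 = -3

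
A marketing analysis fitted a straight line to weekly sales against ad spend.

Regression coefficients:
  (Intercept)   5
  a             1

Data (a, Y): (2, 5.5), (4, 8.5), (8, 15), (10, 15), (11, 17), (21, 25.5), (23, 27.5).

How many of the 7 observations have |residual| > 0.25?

6

a=2: Ŷ = 5 + 2 = 7; r = 5.5 − 7 = -1.5
a=4: Ŷ = 5 + 4 = 9; r = 8.5 − 9 = -0.5
a=8: Ŷ = 5 + 8 = 13; r = 15 − 13 = 2
a=10: Ŷ = 5 + 10 = 15; r = 15 − 15 = 0
a=11: Ŷ = 5 + 11 = 16; r = 17 − 16 = 1
a=21: Ŷ = 5 + 21 = 26; r = 25.5 − 26 = -0.5
a=23: Ŷ = 5 + 23 = 28; r = 27.5 − 28 = -0.5
|r| > 0.25: a=2 (|r|=1.5), a=4 (|r|=0.5), a=8 (|r|=2), a=11 (|r|=1), a=21 (|r|=0.5), a=23 (|r|=0.5) → 6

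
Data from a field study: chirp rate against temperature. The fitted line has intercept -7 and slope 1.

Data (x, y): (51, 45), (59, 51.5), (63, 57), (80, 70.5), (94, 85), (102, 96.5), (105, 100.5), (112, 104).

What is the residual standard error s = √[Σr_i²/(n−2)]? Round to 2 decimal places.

s = 1.91

x=51: ŷ = -7 + 51 = 44; r = 45 − 44 = 1
x=59: ŷ = -7 + 59 = 52; r = 51.5 − 52 = -0.5
x=63: ŷ = -7 + 63 = 56; r = 57 − 56 = 1
x=80: ŷ = -7 + 80 = 73; r = 70.5 − 73 = -2.5
x=94: ŷ = -7 + 94 = 87; r = 85 − 87 = -2
x=102: ŷ = -7 + 102 = 95; r = 96.5 − 95 = 1.5
x=105: ŷ = -7 + 105 = 98; r = 100.5 − 98 = 2.5
x=112: ŷ = -7 + 112 = 105; r = 104 − 105 = -1
SSE = 1 + 0.25 + 1 + 6.25 + 4 + 2.25 + 6.25 + 1 = 22
s = √(22/6) = √3.66667 ≈ 1.91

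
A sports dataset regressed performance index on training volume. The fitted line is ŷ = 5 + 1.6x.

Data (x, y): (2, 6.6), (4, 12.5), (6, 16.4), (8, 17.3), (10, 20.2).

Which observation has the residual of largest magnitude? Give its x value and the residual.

x = 6, r = 1.8

x=2: ŷ = 5 + 1.6·2 = 8.2; r = 6.6 − 8.2 = -1.6
x=4: ŷ = 5 + 1.6·4 = 11.4; r = 12.5 − 11.4 = 1.1
x=6: ŷ = 5 + 1.6·6 = 14.6; r = 16.4 − 14.6 = 1.8
x=8: ŷ = 5 + 1.6·8 = 17.8; r = 17.3 − 17.8 = -0.5
x=10: ŷ = 5 + 1.6·10 = 21; r = 20.2 − 21 = -0.8
Largest |r| is 1.8 at x = 6, residual 1.8.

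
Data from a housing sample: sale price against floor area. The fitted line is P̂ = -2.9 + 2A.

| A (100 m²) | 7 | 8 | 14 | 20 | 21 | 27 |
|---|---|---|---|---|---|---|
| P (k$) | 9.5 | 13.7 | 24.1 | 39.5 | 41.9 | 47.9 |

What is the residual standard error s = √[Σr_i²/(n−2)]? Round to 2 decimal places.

s = 2.63

A=7: P̂ = -2.9 + 2·7 = 11.1; r = 9.5 − 11.1 = -1.6
A=8: P̂ = -2.9 + 2·8 = 13.1; r = 13.7 − 13.1 = 0.6
A=14: P̂ = -2.9 + 2·14 = 25.1; r = 24.1 − 25.1 = -1
A=20: P̂ = -2.9 + 2·20 = 37.1; r = 39.5 − 37.1 = 2.4
A=21: P̂ = -2.9 + 2·21 = 39.1; r = 41.9 − 39.1 = 2.8
A=27: P̂ = -2.9 + 2·27 = 51.1; r = 47.9 − 51.1 = -3.2
SSE = 2.56 + 0.36 + 1 + 5.76 + 7.84 + 10.24 = 27.76
s = √(27.76/4) = √6.94 ≈ 2.63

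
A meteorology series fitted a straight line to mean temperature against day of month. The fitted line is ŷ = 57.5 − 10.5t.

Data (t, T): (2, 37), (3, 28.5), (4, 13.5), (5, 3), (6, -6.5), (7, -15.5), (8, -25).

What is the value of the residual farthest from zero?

t=2: ŷ = 57.5 − 10.5·2 = 36.5; e = 37 − 36.5 = 0.5
t=3: ŷ = 57.5 − 10.5·3 = 26; e = 28.5 − 26 = 2.5
t=4: ŷ = 57.5 − 10.5·4 = 15.5; e = 13.5 − 15.5 = -2
t=5: ŷ = 57.5 − 10.5·5 = 5; e = 3 − 5 = -2
t=6: ŷ = 57.5 − 10.5·6 = -5.5; e = -6.5 − (-5.5) = -1
t=7: ŷ = 57.5 − 10.5·7 = -16; e = -15.5 − (-16) = 0.5
t=8: ŷ = 57.5 − 10.5·8 = -26.5; e = -25 − (-26.5) = 1.5
Largest |e| is 2.5 at t = 3, residual 2.5.

e = 2.5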